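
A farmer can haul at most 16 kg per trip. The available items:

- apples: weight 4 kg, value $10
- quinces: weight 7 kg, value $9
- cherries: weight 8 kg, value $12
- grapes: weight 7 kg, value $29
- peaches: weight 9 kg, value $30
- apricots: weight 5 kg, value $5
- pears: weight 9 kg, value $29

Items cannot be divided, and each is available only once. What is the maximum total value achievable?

Check high-value combinations within 16 kg:
- grapes+peaches: weight 7+9=16, value 29+30=59
- grapes+pears: weight 7+9=16, value 29+29=58
- apples+grapes+apricots: weight 4+7+5=16, value 10+29+5=44
- cherries+grapes: weight 8+7=15, value 12+29=41
Best: $59.

$59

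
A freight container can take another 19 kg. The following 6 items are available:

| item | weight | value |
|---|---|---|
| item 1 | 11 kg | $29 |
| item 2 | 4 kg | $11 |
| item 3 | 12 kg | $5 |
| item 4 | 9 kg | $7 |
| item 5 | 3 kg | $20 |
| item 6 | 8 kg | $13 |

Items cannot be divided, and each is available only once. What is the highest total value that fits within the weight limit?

Check high-value combinations within 19 kg:
- item 1+item 2+item 5: weight 11+4+3=18, value 29+11+20=60
- item 1+item 5: weight 11+3=14, value 29+20=49
- item 2+item 5+item 6: weight 4+3+8=15, value 11+20+13=44
Best: $60.

$60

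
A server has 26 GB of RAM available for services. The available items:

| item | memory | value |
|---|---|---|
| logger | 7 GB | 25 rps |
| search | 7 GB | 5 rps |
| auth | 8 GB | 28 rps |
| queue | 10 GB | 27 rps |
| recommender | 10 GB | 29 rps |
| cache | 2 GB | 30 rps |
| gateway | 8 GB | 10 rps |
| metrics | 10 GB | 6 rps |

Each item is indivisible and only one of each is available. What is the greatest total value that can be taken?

93 rps

Check high-value combinations within 26 GB:
- logger+auth+cache+gateway: memory 7+8+2+8=25, value 25+28+30+10=93
- logger+search+recommender+cache: memory 7+7+10+2=26, value 25+5+29+30=89
- logger+search+auth+cache: memory 7+7+8+2=24, value 25+5+28+30=88
- auth+recommender+cache: memory 8+10+2=20, value 28+29+30=87
- logger+search+queue+cache: memory 7+7+10+2=26, value 25+5+27+30=87
Best: 93 rps.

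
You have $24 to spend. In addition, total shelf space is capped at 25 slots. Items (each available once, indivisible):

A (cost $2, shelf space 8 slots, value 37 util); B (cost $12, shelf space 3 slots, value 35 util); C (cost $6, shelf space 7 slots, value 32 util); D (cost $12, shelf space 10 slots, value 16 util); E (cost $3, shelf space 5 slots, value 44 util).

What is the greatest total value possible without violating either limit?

148 util

Feasible sets respecting both limits:
- A+B+C+E: cost 23, shelf space 23, value 148
- A+B+E: cost 17, shelf space 16, value 116
- A+C+E: cost 11, shelf space 20, value 113
- B+C+E: cost 21, shelf space 15, value 111
Best: 148 util.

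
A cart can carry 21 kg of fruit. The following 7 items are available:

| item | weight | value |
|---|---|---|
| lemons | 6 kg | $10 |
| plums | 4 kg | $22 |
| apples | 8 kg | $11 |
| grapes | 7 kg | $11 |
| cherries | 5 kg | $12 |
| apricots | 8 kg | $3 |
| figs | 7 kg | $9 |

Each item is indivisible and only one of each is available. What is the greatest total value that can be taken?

$45

Check high-value combinations within 21 kg:
- plums+grapes+cherries: weight 4+7+5=16, value 22+11+12=45
- plums+apples+cherries: weight 4+8+5=17, value 22+11+12=45
- lemons+plums+cherries: weight 6+4+5=15, value 10+22+12=44
Best: $45.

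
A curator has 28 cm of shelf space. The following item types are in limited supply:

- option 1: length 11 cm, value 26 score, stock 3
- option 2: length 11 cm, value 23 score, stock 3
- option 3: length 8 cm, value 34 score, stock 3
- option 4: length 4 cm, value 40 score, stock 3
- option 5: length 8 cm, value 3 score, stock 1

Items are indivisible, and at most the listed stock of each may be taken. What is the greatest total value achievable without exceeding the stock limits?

Best selections within length 28 and stock limits:
- 2×option 3 + 3×option 4: length 28, value 188
- 1×option 3 + 3×option 4 + 1×option 5: length 28, value 157
- 1×option 3 + 3×option 4: length 20, value 154
- 2×option 3 + 2×option 4: length 24, value 148
Best: 188 score.

188 score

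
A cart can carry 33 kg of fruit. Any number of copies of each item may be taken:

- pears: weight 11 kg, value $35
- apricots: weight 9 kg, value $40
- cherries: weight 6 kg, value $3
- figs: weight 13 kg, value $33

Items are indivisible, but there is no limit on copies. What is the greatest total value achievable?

Best value-per-unit is apricots at 40/9; filling with it alone gives 3×40 = 120.
Optimal mix: 3×apricots + 1×cherries → weight 33, value 123.

$123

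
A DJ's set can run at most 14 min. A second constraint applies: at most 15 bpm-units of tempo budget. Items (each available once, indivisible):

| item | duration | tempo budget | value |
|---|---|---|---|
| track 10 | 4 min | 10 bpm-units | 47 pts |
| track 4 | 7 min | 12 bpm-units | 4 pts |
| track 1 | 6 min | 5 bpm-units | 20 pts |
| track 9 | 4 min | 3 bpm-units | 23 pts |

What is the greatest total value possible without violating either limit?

70 pts

Feasible sets respecting both limits:
- track 10+track 9: duration 8, tempo budget 13, value 70
- track 10+track 1: duration 10, tempo budget 15, value 67
- track 10: duration 4, tempo budget 10, value 47
- track 1+track 9: duration 10, tempo budget 8, value 43
Best: 70 pts.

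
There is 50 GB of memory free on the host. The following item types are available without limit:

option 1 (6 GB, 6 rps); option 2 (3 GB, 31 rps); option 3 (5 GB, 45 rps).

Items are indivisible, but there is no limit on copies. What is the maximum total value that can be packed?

510 rps

Best value-per-unit is option 2 at 31/3; filling with it alone gives 16×31 = 496.
Optimal mix: 15×option 2 + 1×option 3 → memory 50, value 510.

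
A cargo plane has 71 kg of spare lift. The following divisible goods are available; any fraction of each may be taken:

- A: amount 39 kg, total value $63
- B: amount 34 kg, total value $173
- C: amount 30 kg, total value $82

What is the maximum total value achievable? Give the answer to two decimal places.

266.31

Take in order of value per unit:
- B (173/34 per unit): all 34 → value 173, running total 173.00
- C (82/30 per unit): all 30 → value 82, running total 255.00
- A (63/39 per unit): 7 of 39 → value 7×63/39 = 11.3077, running total 266.31
Total 266.31.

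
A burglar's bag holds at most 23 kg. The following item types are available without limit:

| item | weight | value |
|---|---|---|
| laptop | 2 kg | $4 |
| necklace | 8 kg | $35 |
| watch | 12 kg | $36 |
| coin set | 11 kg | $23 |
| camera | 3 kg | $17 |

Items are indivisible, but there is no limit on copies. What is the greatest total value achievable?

Best value-per-unit is camera at 17/3; filling with it alone gives 7×17 = 119.
Optimal mix: 1×laptop + 7×camera → weight 23, value 123.

$123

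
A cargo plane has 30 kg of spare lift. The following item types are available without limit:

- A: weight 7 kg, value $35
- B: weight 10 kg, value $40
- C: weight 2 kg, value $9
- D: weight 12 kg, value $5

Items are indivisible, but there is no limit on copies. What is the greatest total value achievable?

$149

Best value-per-unit is A at 35/7; filling with it alone gives 4×35 = 140.
Optimal mix: 4×A + 1×C → weight 30, value 149.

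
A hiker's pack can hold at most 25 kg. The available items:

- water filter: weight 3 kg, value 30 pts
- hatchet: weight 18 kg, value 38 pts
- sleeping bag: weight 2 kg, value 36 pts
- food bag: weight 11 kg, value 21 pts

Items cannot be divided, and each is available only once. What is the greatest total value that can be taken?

Check high-value combinations within 25 kg:
- water filter+hatchet+sleeping bag: weight 3+18+2=23, value 30+38+36=104
- water filter+sleeping bag+food bag: weight 3+2+11=16, value 30+36+21=87
- hatchet+sleeping bag: weight 18+2=20, value 38+36=74
- water filter+hatchet: weight 3+18=21, value 30+38=68
- water filter+sleeping bag: weight 3+2=5, value 30+36=66
Best: 104 pts.

104 pts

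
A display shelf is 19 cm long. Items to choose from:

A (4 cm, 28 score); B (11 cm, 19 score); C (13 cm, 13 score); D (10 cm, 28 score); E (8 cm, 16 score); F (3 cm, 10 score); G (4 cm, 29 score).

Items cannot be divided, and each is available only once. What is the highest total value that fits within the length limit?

Check high-value combinations within 19 cm:
- A+D+G: length 4+10+4=18, value 28+28+29=85
- A+E+F+G: length 4+8+3+4=19, value 28+16+10+29=83
- A+B+G: length 4+11+4=19, value 28+19+29=76
- A+E+G: length 4+8+4=16, value 28+16+29=73
- A+F+G: length 4+3+4=11, value 28+10+29=67
Best: 85 score.

85 score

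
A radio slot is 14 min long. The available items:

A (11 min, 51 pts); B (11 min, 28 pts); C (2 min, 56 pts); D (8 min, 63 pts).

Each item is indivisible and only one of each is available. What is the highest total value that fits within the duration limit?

Check high-value combinations within 14 min:
- C+D: duration 2+8=10, value 56+63=119
- A+C: duration 11+2=13, value 51+56=107
- B+C: duration 11+2=13, value 28+56=84
- D: duration 8, value 63
Best: 119 pts.

119 pts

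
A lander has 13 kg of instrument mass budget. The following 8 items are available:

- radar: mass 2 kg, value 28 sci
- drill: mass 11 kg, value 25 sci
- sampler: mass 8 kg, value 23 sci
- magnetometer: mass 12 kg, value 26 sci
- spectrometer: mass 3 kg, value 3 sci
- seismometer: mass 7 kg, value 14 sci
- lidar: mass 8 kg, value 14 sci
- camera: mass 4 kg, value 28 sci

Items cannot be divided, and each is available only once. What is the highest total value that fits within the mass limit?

Check high-value combinations within 13 kg:
- radar+seismometer+camera: mass 2+7+4=13, value 28+14+28=70
- radar+spectrometer+camera: mass 2+3+4=9, value 28+3+28=59
- radar+camera: mass 2+4=6, value 28+28=56
- radar+sampler+spectrometer: mass 2+8+3=13, value 28+23+3=54
Best: 70 sci.

70 sci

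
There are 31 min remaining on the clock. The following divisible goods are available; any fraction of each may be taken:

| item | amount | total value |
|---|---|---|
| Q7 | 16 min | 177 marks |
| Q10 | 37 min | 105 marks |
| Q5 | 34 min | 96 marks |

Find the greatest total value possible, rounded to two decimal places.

219.57

Take in order of value per unit:
- Q7 (177/16 per unit): all 16 → value 177, running total 177.00
- Q10 (105/37 per unit): 15 of 37 → value 15×105/37 = 42.5676, running total 219.57
Total 219.57.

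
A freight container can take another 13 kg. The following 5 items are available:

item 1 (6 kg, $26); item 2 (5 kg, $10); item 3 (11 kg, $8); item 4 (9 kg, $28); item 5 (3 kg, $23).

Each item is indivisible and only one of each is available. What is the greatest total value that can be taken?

Check high-value combinations within 13 kg:
- item 4+item 5: weight 9+3=12, value 28+23=51
- item 1+item 5: weight 6+3=9, value 26+23=49
- item 1+item 2: weight 6+5=11, value 26+10=36
Best: $51.

$51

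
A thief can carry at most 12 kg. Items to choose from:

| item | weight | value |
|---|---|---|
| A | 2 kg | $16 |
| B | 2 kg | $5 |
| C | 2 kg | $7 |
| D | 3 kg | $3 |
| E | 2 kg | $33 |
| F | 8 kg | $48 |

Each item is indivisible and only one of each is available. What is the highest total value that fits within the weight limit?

This is a 0/1 knapsack; check combinations near the capacity.
- A+E+F: weight 2+2+8=12, value 16+33+48=97
- C+E+F: weight 2+2+8=12, value 7+33+48=88
- B+E+F: weight 2+2+8=12, value 5+33+48=86
- E+F: weight 2+8=10, value 33+48=81
Best: $97.

$97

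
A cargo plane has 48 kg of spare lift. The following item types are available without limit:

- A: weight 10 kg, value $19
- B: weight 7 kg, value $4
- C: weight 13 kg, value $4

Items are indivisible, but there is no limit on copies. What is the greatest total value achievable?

Best value-per-unit is A at 19/10; filling with it alone gives 4×19 = 76.
Optimal mix: 4×A + 1×B → weight 47, value 80.

$80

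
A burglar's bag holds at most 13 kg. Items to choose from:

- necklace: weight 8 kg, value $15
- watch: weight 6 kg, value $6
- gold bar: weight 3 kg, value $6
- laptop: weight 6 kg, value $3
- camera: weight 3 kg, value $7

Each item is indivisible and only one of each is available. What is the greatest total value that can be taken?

$22

Check high-value combinations within 13 kg:
- necklace+camera: weight 8+3=11, value 15+7=22
- necklace+gold bar: weight 8+3=11, value 15+6=21
- watch+gold bar+camera: weight 6+3+3=12, value 6+6+7=19
- gold bar+laptop+camera: weight 3+6+3=12, value 6+3+7=16
- necklace: weight 8, value 15
Best: $22.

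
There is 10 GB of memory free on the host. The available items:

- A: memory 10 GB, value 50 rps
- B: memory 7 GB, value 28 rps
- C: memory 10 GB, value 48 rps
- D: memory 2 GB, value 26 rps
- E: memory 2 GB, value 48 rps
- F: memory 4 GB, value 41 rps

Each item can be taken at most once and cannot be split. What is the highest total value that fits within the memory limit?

This is a 0/1 knapsack; check combinations near the capacity.
- D+E+F: memory 2+2+4=8, value 26+48+41=115
- E+F: memory 2+4=6, value 48+41=89
- B+E: memory 7+2=9, value 28+48=76
Best: 115 rps.

115 rps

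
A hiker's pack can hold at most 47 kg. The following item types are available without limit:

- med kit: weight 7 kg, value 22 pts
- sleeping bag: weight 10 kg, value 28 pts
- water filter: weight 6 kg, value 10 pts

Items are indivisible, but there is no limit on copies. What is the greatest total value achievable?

138 pts

Best value-per-unit is med kit at 22/7; filling with it alone gives 6×22 = 132.
Optimal mix: 5×med kit + 1×sleeping bag → weight 45, value 138.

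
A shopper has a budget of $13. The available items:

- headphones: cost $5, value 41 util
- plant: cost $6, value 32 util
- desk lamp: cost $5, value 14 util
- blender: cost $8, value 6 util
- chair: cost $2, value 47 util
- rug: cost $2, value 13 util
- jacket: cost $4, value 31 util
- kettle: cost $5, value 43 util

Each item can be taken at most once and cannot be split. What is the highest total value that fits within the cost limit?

Check high-value combinations within $13:
- chair+rug+jacket+kettle: cost 2+2+4+5=13, value 47+13+31+43=134
- headphones+chair+rug+jacket: cost 5+2+2+4=13, value 41+47+13+31=132
- headphones+chair+kettle: cost 5+2+5=12, value 41+47+43=131
- plant+chair+kettle: cost 6+2+5=13, value 32+47+43=122
- chair+jacket+kettle: cost 2+4+5=11, value 47+31+43=121
Best: 134 util.

134 util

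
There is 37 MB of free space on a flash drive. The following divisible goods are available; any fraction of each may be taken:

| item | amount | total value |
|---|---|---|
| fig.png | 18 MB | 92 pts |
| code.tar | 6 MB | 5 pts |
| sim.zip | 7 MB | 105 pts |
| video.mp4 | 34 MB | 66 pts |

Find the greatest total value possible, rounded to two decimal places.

Take in order of value per unit:
- sim.zip (105/7 per unit): all 7 → value 105, running total 105.00
- fig.png (92/18 per unit): all 18 → value 92, running total 197.00
- video.mp4 (66/34 per unit): 12 of 34 → value 12×66/34 = 23.2941, running total 220.29
Total 220.29.

220.29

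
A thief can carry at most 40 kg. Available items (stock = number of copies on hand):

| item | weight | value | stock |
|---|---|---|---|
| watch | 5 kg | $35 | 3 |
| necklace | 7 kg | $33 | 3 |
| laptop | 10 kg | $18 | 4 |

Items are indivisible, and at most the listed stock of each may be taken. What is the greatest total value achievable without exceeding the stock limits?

$204

Best selections within weight 40 and stock limits:
- 3×watch + 3×necklace: weight 36, value 204
- 3×watch + 2×necklace + 1×laptop: weight 39, value 189
Best: $204.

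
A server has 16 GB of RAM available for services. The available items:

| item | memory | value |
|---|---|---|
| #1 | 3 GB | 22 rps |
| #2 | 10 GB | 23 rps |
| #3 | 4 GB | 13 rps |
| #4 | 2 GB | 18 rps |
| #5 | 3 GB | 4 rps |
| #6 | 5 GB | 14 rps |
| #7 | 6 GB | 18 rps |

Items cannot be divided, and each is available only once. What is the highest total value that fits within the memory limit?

72 rps

Check high-value combinations within 16 GB:
- #1+#4+#6+#7: memory 3+2+5+6=16, value 22+18+14+18=72
- #1+#3+#4+#7: memory 3+4+2+6=15, value 22+13+18+18=71
- #1+#3+#4+#6: memory 3+4+2+5=14, value 22+13+18+14=67
Best: 72 rps.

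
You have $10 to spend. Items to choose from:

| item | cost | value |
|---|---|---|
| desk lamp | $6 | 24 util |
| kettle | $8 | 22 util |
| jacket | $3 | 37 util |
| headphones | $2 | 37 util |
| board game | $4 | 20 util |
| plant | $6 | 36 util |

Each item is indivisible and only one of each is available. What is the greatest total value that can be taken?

94 util

Check high-value combinations within $10:
- jacket+headphones+board game: cost 3+2+4=9, value 37+37+20=94
- jacket+headphones: cost 3+2=5, value 37+37=74
- headphones+plant: cost 2+6=8, value 37+36=73
- jacket+plant: cost 3+6=9, value 37+36=73
Best: 94 util.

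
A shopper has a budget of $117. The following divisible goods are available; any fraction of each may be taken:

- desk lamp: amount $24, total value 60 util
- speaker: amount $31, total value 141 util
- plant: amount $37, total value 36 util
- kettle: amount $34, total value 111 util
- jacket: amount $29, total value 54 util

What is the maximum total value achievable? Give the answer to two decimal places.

364.14

Take in order of value per unit:
- speaker (141/31 per unit): all 31 → value 141, running total 141.00
- kettle (111/34 per unit): all 34 → value 111, running total 252.00
- desk lamp (60/24 per unit): all 24 → value 60, running total 312.00
- jacket (54/29 per unit): 28 of 29 → value 28×54/29 = 52.1379, running total 364.14
Total 364.14.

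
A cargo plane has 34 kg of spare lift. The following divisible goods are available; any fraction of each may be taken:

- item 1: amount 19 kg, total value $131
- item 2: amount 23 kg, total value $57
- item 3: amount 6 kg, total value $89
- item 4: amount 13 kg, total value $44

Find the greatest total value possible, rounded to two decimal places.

250.46

Take in order of value per unit:
- item 3 (89/6 per unit): all 6 → value 89, running total 89.00
- item 1 (131/19 per unit): all 19 → value 131, running total 220.00
- item 4 (44/13 per unit): 9 of 13 → value 9×44/13 = 30.4615, running total 250.46
Total 250.46.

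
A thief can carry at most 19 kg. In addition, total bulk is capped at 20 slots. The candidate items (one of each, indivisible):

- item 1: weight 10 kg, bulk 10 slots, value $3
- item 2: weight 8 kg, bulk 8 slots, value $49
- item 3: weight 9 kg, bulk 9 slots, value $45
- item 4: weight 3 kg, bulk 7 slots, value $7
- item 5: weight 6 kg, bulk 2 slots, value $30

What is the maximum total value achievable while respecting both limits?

Feasible sets respecting both limits:
- item 2+item 3: weight 17, bulk 17, value 94
- item 2+item 4+item 5: weight 17, bulk 17, value 86
- item 3+item 4+item 5: weight 18, bulk 18, value 82
- item 2+item 5: weight 14, bulk 10, value 79
Best: $94.

$94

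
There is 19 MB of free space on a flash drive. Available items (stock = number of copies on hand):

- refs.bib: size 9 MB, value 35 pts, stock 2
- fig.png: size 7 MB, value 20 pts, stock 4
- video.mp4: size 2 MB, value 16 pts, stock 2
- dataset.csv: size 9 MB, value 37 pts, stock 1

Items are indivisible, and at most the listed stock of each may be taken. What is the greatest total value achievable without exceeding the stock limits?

Top feasible selections:
- 1×fig.png + 1×video.mp4 + 1×dataset.csv: size 18, value 73
- 2×fig.png + 2×video.mp4: size 18, value 72
Best: 73 pts.

73 pts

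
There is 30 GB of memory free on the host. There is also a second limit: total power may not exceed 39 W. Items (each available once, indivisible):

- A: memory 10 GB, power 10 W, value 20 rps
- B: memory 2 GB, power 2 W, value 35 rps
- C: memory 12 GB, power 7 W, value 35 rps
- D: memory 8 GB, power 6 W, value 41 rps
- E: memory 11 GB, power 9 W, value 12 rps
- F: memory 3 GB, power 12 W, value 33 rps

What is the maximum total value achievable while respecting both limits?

Feasible sets respecting both limits:
- B+C+D+F: memory 25, power 27, value 144
- A+B+D+F: memory 23, power 30, value 129
- A+B+C+F: memory 27, power 31, value 123
- B+D+E+F: memory 24, power 29, value 121
Best: 144 rps.

144 rps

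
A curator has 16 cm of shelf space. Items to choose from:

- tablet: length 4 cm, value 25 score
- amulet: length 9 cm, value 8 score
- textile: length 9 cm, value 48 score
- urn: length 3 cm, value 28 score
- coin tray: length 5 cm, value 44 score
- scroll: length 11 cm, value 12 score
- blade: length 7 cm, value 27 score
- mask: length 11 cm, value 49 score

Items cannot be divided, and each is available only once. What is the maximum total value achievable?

Check high-value combinations within 16 cm:
- tablet+textile+urn: length 4+9+3=16, value 25+48+28=101
- urn+coin tray+blade: length 3+5+7=15, value 28+44+27=99
- tablet+urn+coin tray: length 4+3+5=12, value 25+28+44=97
Best: 101 score.

101 score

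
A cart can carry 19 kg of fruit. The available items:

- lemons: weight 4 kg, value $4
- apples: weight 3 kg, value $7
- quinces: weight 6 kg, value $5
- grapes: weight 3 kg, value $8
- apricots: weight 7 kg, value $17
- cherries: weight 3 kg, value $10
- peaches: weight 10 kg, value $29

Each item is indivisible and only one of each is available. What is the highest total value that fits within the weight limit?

Check high-value combinations within 19 kg:
- apples+grapes+cherries+peaches: weight 3+3+3+10=19, value 7+8+10+29=54
- grapes+cherries+peaches: weight 3+3+10=16, value 8+10+29=47
- apples+cherries+peaches: weight 3+3+10=16, value 7+10+29=46
Best: $54.

$54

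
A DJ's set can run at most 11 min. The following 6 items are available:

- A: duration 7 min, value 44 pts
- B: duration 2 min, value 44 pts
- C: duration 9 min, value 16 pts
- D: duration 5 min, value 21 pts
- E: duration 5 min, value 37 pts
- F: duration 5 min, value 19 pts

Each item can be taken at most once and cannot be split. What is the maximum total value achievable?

88 pts

This is a 0/1 knapsack; check combinations near the capacity.
- A+B: duration 7+2=9, value 44+44=88
- B+E: duration 2+5=7, value 44+37=81
- B+D: duration 2+5=7, value 44+21=65
- B+F: duration 2+5=7, value 44+19=63
- B+C: duration 2+9=11, value 44+16=60
Best: 88 pts.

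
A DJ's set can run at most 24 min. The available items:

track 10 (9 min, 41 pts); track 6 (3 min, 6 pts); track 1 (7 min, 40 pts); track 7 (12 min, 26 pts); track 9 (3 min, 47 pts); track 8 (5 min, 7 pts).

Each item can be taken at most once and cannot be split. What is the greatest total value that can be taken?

135 pts

Check high-value combinations within 24 min:
- track 10+track 1+track 9+track 8: duration 9+7+3+5=24, value 41+40+47+7=135
- track 10+track 6+track 1+track 9: duration 9+3+7+3=22, value 41+6+40+47=134
- track 10+track 1+track 9: duration 9+7+3=19, value 41+40+47=128
- track 10+track 7+track 9: duration 9+12+3=24, value 41+26+47=114
- track 1+track 7+track 9: duration 7+12+3=22, value 40+26+47=113
Best: 135 pts.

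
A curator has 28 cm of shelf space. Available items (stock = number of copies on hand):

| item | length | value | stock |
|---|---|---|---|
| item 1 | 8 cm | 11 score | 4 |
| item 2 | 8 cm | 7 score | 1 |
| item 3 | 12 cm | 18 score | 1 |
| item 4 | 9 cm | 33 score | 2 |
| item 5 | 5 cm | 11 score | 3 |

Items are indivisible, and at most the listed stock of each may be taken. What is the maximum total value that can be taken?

88 score

Top feasible selections:
- 2×item 4 + 2×item 5: length 28, value 88
- 2×item 4 + 1×item 5: length 23, value 77
- 1×item 1 + 2×item 4: length 26, value 77
Best: 88 score.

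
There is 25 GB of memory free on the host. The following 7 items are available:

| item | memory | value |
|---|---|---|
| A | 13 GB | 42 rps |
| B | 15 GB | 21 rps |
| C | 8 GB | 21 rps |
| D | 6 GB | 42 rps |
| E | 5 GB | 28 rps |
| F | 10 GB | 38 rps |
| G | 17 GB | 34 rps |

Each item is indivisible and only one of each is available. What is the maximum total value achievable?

112 rps

Check high-value combinations within 25 GB:
- A+D+E: memory 13+6+5=24, value 42+42+28=112
- D+E+F: memory 6+5+10=21, value 42+28+38=108
- C+D+F: memory 8+6+10=24, value 21+42+38=101
Best: 112 rps.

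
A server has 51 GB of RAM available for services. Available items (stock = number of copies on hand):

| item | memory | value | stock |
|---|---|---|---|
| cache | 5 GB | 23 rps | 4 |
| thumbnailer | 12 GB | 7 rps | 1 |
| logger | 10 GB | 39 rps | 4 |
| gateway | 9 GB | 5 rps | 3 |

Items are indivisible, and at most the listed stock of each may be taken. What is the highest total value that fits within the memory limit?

209 rps

Top feasible selections:
- 4×cache + 3×logger: memory 50, value 209
- 2×cache + 4×logger: memory 50, value 202
- 3×cache + 3×logger: memory 45, value 186
- 1×cache + 4×logger: memory 45, value 179
Best: 209 rps.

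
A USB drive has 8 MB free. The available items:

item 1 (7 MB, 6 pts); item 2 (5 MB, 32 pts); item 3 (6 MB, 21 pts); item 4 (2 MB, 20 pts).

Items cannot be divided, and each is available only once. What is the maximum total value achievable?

This is a 0/1 knapsack; check combinations near the capacity.
- item 2+item 4: size 5+2=7, value 32+20=52
- item 3+item 4: size 6+2=8, value 21+20=41
- item 2: size 5, value 32
- item 3: size 6, value 21
- item 4: size 2, value 20
Best: 52 pts.

52 pts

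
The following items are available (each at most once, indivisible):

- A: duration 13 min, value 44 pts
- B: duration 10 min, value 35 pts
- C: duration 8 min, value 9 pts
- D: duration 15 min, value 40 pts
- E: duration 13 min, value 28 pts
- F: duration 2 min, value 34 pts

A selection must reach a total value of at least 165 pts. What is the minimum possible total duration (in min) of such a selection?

Subsets with value ≥ 165, sorted by total duration:
- A+B+D+E+F: duration 53, value 181
- A+B+C+D+E+F: duration 61, value 190
Minimum duration: 53 min.

53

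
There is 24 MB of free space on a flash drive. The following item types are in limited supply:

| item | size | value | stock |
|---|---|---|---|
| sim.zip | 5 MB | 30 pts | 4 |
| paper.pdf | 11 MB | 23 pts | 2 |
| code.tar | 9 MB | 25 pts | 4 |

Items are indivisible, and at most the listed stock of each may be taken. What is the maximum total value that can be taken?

120 pts

Top feasible selections:
- 4×sim.zip: size 20, value 120
- 3×sim.zip + 1×code.tar: size 24, value 115
- 3×sim.zip: size 15, value 90
- 2×sim.zip + 1×code.tar: size 19, value 85
Best: 120 pts.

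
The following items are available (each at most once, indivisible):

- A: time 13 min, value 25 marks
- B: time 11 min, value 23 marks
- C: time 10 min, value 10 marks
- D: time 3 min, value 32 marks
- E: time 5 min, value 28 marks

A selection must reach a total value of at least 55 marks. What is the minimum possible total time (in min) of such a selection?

Subsets with value ≥ 55, sorted by total time:
- D+E: time 8, value 60
- B+D: time 14, value 55
Minimum time: 8 min.

8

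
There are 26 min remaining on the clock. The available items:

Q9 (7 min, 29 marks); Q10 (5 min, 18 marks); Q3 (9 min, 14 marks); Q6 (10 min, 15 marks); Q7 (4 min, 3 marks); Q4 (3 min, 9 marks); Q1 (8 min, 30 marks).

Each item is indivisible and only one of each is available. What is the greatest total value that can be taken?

86 marks

This is a 0/1 knapsack; check combinations near the capacity.
- Q9+Q10+Q4+Q1: time 7+5+3+8=23, value 29+18+9+30=86
- Q9+Q10+Q7+Q1: time 7+5+4+8=24, value 29+18+3+30=80
- Q9+Q10+Q1: time 7+5+8=20, value 29+18+30=77
- Q9+Q6+Q1: time 7+10+8=25, value 29+15+30=74
Best: 86 marks.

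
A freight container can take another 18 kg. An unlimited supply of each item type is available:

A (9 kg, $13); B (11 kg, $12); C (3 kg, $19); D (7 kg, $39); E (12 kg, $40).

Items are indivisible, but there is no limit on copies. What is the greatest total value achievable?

$114

Best value-per-unit is C at 19/3, and filling with it alone uses weight 6×3=18. No mix of the others beats 6×19 = 114.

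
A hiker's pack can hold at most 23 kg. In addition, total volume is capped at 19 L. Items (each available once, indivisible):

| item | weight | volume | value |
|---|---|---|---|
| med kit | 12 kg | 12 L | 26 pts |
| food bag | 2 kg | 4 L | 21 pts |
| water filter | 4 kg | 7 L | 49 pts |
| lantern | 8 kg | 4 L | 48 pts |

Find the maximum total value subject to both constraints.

118 pts

Feasible sets respecting both limits:
- food bag+water filter+lantern: weight 14, volume 15, value 118
- water filter+lantern: weight 12, volume 11, value 97
- med kit+water filter: weight 16, volume 19, value 75
- med kit+lantern: weight 20, volume 16, value 74
Best: 118 pts.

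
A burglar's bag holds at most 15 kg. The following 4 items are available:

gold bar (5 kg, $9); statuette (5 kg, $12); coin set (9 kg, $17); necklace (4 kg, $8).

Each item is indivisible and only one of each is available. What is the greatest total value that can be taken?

This is a 0/1 knapsack; check combinations near the capacity.
- statuette+coin set: weight 5+9=14, value 12+17=29
- gold bar+statuette+necklace: weight 5+5+4=14, value 9+12+8=29
- gold bar+coin set: weight 5+9=14, value 9+17=26
- coin set+necklace: weight 9+4=13, value 17+8=25
Best: $29.

$29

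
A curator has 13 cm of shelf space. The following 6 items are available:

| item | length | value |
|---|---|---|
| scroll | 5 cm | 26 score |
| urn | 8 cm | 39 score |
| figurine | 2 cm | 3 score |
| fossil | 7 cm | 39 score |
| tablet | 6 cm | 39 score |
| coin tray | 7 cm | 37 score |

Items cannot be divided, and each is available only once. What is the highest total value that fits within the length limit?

78 score

Check high-value combinations within 13 cm:
- fossil+tablet: length 7+6=13, value 39+39=78
- tablet+coin tray: length 6+7=13, value 39+37=76
- scroll+figurine+tablet: length 5+2+6=13, value 26+3+39=68
- scroll+tablet: length 5+6=11, value 26+39=65
- scroll+fossil: length 5+7=12, value 26+39=65
Best: 78 score.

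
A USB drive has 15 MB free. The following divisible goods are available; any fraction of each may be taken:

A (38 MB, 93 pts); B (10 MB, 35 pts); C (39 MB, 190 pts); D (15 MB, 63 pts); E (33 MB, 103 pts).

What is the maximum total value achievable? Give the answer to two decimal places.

73.08

Take in order of value per unit:
- C (190/39 per unit): 15 of 39 → value 15×190/39 = 73.0769, running total 73.08
Total 73.08.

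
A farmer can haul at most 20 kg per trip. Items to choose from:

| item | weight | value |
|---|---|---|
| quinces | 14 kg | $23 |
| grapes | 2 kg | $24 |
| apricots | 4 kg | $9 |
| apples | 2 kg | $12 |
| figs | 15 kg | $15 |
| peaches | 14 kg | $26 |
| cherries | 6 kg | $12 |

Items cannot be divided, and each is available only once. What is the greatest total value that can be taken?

$62

This is a 0/1 knapsack; check combinations near the capacity.
- grapes+apples+peaches: weight 2+2+14=18, value 24+12+26=62
- quinces+grapes+apples: weight 14+2+2=18, value 23+24+12=59
- grapes+apricots+peaches: weight 2+4+14=20, value 24+9+26=59
- grapes+apricots+apples+cherries: weight 2+4+2+6=14, value 24+9+12+12=57
- quinces+grapes+apricots: weight 14+2+4=20, value 23+24+9=56
Best: $62.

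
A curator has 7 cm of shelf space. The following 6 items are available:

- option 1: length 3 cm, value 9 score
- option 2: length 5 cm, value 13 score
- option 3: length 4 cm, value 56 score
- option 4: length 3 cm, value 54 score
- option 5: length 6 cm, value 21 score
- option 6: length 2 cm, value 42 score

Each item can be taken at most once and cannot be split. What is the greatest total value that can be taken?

Check high-value combinations within 7 cm:
- option 3+option 4: length 4+3=7, value 56+54=110
- option 3+option 6: length 4+2=6, value 56+42=98
- option 4+option 6: length 3+2=5, value 54+42=96
- option 1+option 3: length 3+4=7, value 9+56=65
- option 1+option 4: length 3+3=6, value 9+54=63
Best: 110 score.

110 score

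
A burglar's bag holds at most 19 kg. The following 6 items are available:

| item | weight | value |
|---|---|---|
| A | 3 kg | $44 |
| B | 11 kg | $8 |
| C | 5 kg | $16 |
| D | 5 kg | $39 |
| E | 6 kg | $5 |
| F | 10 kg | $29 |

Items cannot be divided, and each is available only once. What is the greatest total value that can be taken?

This is a 0/1 knapsack; check combinations near the capacity.
- A+D+F: weight 3+5+10=18, value 44+39+29=112
- A+C+D+E: weight 3+5+5+6=19, value 44+16+39+5=104
- A+C+D: weight 3+5+5=13, value 44+16+39=99
- A+B+D: weight 3+11+5=19, value 44+8+39=91
- A+C+F: weight 3+5+10=18, value 44+16+29=89
Best: $112.

$112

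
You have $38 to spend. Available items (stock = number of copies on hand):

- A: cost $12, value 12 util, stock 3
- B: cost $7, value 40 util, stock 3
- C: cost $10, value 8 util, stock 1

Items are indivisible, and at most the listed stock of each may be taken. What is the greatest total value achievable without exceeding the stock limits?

132 util

Top feasible selections:
- 1×A + 3×B: cost 33, value 132
- 3×B + 1×C: cost 31, value 128
- 3×B: cost 21, value 120
Best: 132 util.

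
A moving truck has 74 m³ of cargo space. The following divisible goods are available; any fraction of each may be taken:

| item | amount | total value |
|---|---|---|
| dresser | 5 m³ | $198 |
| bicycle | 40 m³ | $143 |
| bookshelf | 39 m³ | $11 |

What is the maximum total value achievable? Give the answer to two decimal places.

349.18

Take in order of value per unit:
- dresser (198/5 per unit): all 5 → value 198, running total 198.00
- bicycle (143/40 per unit): all 40 → value 143, running total 341.00
- bookshelf (11/39 per unit): 29 of 39 → value 29×11/39 = 8.1795, running total 349.18
Total 349.18.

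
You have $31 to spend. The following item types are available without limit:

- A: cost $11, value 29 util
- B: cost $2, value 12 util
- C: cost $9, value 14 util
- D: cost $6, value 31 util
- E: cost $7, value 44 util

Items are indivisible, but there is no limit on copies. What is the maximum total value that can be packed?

Best value-per-unit is E at 44/7; filling with it alone gives 4×44 = 176.
Optimal mix: 5×B + 3×E → cost 31, value 192.

192 util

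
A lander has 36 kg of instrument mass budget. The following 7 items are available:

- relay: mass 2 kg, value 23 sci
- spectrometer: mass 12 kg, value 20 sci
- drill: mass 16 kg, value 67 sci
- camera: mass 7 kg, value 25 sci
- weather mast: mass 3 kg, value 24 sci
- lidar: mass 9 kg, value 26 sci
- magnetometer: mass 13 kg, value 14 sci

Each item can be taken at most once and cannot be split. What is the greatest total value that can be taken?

This is a 0/1 knapsack; check combinations near the capacity.
- drill+camera+weather mast+lidar: mass 16+7+3+9=35, value 67+25+24+26=142
- relay+drill+camera+lidar: mass 2+16+7+9=34, value 23+67+25+26=141
- relay+drill+weather mast+lidar: mass 2+16+3+9=30, value 23+67+24+26=140
- relay+drill+camera+weather mast: mass 2+16+7+3=28, value 23+67+25+24=139
- relay+spectrometer+drill+weather mast: mass 2+12+16+3=33, value 23+20+67+24=134
Best: 142 sci.

142 sci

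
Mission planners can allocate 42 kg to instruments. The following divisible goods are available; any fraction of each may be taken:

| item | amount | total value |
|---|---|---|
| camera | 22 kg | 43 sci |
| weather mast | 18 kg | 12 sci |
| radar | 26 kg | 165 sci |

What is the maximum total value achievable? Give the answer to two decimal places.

Take in order of value per unit:
- radar (165/26 per unit): all 26 → value 165, running total 165.00
- camera (43/22 per unit): 16 of 22 → value 16×43/22 = 31.2727, running total 196.27
Total 196.27.

196.27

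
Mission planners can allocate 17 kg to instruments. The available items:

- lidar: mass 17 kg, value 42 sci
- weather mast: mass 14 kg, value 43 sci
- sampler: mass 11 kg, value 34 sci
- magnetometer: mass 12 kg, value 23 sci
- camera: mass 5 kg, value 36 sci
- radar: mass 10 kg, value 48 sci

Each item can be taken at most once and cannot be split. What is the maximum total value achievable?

Check high-value combinations within 17 kg:
- camera+radar: mass 5+10=15, value 36+48=84
- sampler+camera: mass 11+5=16, value 34+36=70
- magnetometer+camera: mass 12+5=17, value 23+36=59
- radar: mass 10, value 48
Best: 84 sci.

84 sci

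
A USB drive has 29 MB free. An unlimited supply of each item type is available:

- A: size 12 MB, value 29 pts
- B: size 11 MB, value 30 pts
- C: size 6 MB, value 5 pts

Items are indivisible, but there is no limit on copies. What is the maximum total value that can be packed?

65 pts

Best value-per-unit is B at 30/11; filling with it alone gives 2×30 = 60.
Optimal mix: 2×B + 1×C → size 28, value 65.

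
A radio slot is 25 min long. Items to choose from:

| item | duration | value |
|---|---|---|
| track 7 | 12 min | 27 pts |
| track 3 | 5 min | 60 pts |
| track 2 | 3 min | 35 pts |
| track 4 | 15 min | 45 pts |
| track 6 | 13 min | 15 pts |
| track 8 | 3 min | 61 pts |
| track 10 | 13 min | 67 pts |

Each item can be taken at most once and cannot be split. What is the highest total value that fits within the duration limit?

This is a 0/1 knapsack; check combinations near the capacity.
- track 3+track 2+track 8+track 10: duration 5+3+3+13=24, value 60+35+61+67=223
- track 3+track 8+track 10: duration 5+3+13=21, value 60+61+67=188
- track 7+track 3+track 2+track 8: duration 12+5+3+3=23, value 27+60+35+61=183
- track 3+track 2+track 6+track 8: duration 5+3+13+3=24, value 60+35+15+61=171
Best: 223 pts.

223 pts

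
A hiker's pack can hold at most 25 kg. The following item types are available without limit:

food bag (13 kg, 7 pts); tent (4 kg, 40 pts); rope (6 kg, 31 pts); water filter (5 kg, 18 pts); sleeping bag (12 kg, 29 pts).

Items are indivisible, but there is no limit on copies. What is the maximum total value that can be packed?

Best value-per-unit is tent at 40/4, and filling with it alone uses weight 6×4=24. No mix of the others beats 6×40 = 240.

240 pts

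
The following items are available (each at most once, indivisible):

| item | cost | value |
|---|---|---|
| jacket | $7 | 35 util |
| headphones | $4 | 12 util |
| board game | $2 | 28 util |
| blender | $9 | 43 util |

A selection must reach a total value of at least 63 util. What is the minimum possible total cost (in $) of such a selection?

9

Subsets with value ≥ 63, sorted by total cost:
- jacket+board game: cost 9, value 63
- board game+blender: cost 11, value 71
Minimum cost: 9 $.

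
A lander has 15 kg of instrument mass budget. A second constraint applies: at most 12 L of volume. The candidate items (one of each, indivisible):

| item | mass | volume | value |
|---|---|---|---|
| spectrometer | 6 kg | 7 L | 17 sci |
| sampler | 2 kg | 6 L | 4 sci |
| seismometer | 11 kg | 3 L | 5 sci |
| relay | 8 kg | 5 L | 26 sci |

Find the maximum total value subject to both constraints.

Feasible sets respecting both limits:
- spectrometer+relay: mass 14, volume 12, value 43
- sampler+relay: mass 10, volume 11, value 30
- relay: mass 8, volume 5, value 26
Best: 43 sci.

43 sci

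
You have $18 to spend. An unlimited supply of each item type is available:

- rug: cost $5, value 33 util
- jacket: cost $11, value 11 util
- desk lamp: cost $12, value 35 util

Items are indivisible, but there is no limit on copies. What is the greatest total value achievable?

99 util

Best value-per-unit is rug at 33/5, and filling with it alone uses cost 3×5=15. No mix of the others beats 3×33 = 99.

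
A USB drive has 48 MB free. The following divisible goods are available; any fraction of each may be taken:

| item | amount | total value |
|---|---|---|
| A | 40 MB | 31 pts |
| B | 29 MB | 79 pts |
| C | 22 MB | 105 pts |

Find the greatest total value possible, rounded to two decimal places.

175.83

Take in order of value per unit:
- C (105/22 per unit): all 22 → value 105, running total 105.00
- B (79/29 per unit): 26 of 29 → value 26×79/29 = 70.8276, running total 175.83
Total 175.83.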